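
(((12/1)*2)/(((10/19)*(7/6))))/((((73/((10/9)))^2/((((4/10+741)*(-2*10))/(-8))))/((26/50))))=14650064/1678635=8.73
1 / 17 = 0.06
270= 270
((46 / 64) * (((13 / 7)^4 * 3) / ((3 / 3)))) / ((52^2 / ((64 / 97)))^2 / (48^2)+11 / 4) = 2270256768 / 645465211825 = 0.00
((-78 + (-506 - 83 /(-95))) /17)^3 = -170003843055773 /4212283375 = -40359.07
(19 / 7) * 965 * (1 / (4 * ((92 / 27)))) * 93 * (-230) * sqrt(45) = -690587775 * sqrt(5) / 56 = -27575021.60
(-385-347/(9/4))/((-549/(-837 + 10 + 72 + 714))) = -40.27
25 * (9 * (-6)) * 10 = -13500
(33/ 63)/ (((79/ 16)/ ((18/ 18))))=176/ 1659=0.11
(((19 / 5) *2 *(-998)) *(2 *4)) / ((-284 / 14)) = 1061872 / 355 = 2991.19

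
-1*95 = -95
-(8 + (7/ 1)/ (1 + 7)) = -8.88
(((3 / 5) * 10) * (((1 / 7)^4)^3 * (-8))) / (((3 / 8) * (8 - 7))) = -128 / 13841287201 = -0.00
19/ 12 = 1.58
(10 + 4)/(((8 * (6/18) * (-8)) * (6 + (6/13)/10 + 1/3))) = -4095/39808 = -0.10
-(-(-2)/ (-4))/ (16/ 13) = 13/ 32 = 0.41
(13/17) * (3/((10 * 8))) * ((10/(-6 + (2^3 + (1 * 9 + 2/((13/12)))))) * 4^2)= 1014/2839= 0.36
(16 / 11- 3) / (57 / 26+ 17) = -442 / 5489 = -0.08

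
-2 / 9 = -0.22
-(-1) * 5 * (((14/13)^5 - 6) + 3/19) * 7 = -1084820345/7054567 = -153.78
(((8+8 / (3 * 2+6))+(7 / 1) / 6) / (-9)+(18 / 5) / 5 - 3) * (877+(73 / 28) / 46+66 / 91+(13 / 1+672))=-13237706357 / 2511600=-5270.63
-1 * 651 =-651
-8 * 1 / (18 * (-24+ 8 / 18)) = 1 / 53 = 0.02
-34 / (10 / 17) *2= -578 / 5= -115.60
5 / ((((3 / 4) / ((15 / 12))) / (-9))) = -75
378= 378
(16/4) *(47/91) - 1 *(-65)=67.07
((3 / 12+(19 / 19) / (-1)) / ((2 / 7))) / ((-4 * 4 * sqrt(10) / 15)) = 0.78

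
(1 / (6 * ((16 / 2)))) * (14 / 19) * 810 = 945 / 76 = 12.43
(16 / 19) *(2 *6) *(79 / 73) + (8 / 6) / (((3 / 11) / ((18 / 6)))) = 106532 / 4161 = 25.60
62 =62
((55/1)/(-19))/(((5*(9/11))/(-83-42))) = 15125/171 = 88.45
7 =7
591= 591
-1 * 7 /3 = -7 /3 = -2.33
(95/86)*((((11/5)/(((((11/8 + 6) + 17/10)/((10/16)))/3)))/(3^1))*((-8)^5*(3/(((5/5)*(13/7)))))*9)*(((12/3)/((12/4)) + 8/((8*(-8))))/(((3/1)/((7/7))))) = -32115.53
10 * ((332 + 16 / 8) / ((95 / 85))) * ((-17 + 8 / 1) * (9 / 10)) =-459918 / 19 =-24206.21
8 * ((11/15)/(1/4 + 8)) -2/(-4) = 109/90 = 1.21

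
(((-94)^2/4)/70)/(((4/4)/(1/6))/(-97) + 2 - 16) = -2.24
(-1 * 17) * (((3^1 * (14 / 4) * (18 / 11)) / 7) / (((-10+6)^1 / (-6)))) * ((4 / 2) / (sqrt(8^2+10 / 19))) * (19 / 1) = -26163 * sqrt(23294) / 13486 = -296.09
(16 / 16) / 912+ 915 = 834481 / 912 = 915.00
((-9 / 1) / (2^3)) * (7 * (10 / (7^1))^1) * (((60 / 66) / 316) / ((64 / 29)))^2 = -946125 / 49490231296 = -0.00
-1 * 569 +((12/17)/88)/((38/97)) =-8086337/14212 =-568.98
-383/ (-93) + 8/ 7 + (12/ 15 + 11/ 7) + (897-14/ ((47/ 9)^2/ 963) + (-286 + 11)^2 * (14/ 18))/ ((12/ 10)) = 3194175837539/ 64712655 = 49359.37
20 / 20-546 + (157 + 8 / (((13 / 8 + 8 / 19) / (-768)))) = -3390.86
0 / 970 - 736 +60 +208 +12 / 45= -7016 / 15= -467.73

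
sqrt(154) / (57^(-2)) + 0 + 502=502 + 3249* sqrt(154)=40821.03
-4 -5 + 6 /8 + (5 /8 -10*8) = -701 /8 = -87.62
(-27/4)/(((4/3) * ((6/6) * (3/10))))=-135/8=-16.88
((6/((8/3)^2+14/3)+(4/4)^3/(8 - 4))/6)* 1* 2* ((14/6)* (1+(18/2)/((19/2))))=41699/36252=1.15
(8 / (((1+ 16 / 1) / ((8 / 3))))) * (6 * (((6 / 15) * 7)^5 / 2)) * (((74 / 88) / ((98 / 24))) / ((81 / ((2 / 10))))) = 25991168 / 78890625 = 0.33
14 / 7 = 2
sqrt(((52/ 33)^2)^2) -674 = -731282/ 1089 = -671.52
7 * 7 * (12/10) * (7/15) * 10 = 1372/5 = 274.40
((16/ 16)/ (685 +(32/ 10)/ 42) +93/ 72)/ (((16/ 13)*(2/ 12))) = 29021759/ 4603712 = 6.30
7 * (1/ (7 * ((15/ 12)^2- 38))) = -0.03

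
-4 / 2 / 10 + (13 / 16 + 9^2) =6529 / 80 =81.61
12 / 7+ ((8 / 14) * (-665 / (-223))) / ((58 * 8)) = 311081 / 181076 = 1.72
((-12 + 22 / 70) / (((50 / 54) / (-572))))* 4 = 25266384 / 875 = 28875.87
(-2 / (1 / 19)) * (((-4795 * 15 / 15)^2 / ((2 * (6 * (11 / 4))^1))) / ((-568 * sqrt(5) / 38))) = 1660024205 * sqrt(5) / 4686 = 792131.23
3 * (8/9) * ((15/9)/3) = 40/27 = 1.48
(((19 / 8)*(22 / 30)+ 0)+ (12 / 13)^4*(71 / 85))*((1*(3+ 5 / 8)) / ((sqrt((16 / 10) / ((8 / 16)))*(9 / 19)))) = 75383068727*sqrt(5) / 16780158720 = 10.05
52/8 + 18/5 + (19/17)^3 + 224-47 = 9260813/49130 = 188.50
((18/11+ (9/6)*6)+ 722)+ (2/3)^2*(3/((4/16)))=24353/33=737.97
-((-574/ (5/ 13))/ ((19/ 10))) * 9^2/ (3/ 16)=6447168/ 19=339324.63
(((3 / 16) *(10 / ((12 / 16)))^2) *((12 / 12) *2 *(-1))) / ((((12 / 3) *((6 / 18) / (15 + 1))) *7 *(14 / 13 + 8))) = -5200 / 413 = -12.59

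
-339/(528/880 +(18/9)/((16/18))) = -2260/19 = -118.95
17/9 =1.89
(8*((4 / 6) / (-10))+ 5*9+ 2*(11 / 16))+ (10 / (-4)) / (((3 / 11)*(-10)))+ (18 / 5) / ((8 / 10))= 6151 / 120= 51.26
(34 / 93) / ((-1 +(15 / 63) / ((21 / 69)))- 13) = -1666 / 60233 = -0.03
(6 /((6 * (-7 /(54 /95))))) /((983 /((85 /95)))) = -918 /12420205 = -0.00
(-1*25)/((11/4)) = -100/11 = -9.09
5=5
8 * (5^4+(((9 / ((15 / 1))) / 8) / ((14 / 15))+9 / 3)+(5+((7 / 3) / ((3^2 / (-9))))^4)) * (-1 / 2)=-6012217 / 2268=-2650.89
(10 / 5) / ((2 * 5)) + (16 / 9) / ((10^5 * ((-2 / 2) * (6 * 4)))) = 269999 / 1350000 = 0.20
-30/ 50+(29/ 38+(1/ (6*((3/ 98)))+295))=514039/ 1710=300.61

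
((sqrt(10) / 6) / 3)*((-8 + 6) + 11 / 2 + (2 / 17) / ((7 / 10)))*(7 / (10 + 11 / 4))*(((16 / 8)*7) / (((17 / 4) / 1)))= 5432*sqrt(10) / 14739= 1.17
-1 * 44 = -44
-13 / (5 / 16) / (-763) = 208 / 3815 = 0.05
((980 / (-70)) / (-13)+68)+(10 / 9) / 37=299164 / 4329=69.11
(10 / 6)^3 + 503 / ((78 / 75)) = 342775 / 702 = 488.28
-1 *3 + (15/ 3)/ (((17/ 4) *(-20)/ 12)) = -63/ 17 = -3.71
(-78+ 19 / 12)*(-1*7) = 6419 / 12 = 534.92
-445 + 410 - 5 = -40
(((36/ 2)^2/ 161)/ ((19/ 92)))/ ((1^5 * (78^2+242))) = 648/ 420679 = 0.00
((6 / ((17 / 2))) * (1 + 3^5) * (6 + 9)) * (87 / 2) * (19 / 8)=4537485 / 17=266910.88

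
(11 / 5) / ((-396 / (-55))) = 11 / 36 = 0.31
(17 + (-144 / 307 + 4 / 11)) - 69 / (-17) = 1202914 / 57409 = 20.95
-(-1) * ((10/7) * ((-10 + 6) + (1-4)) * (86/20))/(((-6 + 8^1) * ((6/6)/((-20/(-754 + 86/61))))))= -13115/22954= -0.57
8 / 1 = 8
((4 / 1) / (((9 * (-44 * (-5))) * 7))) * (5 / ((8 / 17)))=17 / 5544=0.00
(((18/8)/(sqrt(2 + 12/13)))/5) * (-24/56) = -27 * sqrt(494)/5320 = -0.11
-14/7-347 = -349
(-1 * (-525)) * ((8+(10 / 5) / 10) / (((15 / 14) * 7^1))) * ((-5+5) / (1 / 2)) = 0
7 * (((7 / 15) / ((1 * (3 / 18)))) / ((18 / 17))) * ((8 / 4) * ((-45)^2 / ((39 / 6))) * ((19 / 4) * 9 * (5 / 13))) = 32049675 / 169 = 189643.05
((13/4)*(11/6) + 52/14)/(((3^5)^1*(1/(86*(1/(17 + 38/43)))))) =3004625/15696828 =0.19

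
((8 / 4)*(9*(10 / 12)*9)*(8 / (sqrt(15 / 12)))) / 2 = 216*sqrt(5) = 482.99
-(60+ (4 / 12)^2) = -541 / 9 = -60.11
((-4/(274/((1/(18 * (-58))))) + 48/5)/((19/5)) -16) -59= -98474773/1358766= -72.47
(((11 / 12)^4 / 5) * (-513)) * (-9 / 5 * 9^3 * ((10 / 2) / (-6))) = -202792491 / 2560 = -79215.82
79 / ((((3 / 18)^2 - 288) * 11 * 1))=-2844 / 114037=-0.02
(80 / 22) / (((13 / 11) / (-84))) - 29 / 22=-74297 / 286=-259.78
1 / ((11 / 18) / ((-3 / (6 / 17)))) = -153 / 11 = -13.91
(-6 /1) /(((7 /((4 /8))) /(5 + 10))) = -45 /7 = -6.43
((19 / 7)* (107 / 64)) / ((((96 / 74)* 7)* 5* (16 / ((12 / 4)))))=75221 / 4014080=0.02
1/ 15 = 0.07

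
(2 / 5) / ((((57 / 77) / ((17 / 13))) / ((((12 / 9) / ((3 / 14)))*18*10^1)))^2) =859756226560 / 549081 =1565809.46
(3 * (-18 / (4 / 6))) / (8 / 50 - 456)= 2025 / 11396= 0.18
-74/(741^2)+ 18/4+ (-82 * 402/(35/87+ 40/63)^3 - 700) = -225958261375164251669/7472984036514750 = -30236.68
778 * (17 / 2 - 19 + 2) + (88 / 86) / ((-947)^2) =-255015710387 / 38562787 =-6613.00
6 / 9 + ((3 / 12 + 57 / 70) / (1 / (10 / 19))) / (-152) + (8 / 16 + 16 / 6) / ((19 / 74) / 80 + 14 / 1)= 8940384563 / 10055317104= 0.89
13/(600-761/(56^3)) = 2283008/105368839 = 0.02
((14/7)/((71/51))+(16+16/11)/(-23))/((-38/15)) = -91305/341297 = -0.27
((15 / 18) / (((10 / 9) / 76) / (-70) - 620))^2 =15920100 / 8812354410721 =0.00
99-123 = -24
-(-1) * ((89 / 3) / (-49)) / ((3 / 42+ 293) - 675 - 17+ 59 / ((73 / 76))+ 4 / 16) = 25988 / 14476287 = 0.00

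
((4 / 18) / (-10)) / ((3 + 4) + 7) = -1 / 630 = -0.00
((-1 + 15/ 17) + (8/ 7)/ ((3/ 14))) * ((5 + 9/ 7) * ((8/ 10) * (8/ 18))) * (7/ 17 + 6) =2915968/ 39015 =74.74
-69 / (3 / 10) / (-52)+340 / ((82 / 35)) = 159415 / 1066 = 149.55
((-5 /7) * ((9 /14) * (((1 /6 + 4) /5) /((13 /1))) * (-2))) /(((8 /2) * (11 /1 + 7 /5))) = 375 /315952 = 0.00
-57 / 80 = -0.71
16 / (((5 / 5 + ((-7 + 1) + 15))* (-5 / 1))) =-8 / 25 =-0.32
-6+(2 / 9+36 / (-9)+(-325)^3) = -308953213 / 9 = -34328134.78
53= 53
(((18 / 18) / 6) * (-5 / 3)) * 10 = -25 / 9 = -2.78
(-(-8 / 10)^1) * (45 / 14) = 18 / 7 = 2.57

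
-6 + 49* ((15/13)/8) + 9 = 1047/104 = 10.07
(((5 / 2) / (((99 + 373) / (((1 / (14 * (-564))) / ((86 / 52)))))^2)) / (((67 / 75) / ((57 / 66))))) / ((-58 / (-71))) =28497625 / 365939604573966753792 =0.00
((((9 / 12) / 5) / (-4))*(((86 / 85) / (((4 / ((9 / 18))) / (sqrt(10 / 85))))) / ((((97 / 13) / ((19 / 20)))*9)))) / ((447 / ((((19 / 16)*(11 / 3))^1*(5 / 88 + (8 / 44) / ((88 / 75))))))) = -8273759*sqrt(34) / 1016253930700800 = -0.00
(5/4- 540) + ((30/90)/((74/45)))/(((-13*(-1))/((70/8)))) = -2072585/3848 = -538.61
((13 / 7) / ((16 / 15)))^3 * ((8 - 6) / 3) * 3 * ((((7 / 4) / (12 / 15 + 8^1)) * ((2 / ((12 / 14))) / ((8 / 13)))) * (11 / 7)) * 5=803278125 / 12845056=62.54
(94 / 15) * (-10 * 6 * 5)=-1880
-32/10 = -16/5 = -3.20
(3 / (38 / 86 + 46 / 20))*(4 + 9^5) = 25392790 / 393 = 64612.70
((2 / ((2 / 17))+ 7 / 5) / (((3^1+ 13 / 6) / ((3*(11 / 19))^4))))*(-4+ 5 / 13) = -117.17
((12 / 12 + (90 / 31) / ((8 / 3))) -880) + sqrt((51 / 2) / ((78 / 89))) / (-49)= -108861 / 124 -sqrt(19669) / 1274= -878.02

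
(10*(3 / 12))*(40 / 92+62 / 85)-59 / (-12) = 36725 / 4692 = 7.83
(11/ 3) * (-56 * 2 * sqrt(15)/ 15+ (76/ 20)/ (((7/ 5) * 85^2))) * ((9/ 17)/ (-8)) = -627/ 6878200+ 154 * sqrt(15)/ 85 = 7.02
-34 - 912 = -946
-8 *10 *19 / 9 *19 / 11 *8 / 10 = -23104 / 99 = -233.37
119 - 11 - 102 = 6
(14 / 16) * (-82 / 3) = -287 / 12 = -23.92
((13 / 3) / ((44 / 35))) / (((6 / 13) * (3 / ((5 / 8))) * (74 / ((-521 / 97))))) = -15408575 / 136439424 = -0.11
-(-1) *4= 4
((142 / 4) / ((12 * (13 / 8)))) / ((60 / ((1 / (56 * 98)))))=71 / 12841920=0.00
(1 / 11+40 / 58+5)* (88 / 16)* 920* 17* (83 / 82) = 598433320 / 1189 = 503308.09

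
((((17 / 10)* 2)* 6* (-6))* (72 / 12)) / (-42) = 612 / 35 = 17.49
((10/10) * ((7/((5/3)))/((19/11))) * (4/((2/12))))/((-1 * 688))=-693/8170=-0.08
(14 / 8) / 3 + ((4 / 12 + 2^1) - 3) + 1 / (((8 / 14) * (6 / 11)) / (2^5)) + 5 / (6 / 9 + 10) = 9893 / 96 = 103.05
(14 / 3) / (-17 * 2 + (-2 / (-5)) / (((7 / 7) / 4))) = -35 / 243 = -0.14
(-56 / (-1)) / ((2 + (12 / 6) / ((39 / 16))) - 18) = -273 / 74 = -3.69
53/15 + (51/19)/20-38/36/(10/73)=-4.04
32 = 32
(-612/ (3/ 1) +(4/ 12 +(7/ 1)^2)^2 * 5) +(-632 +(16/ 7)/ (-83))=11332.86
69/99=0.70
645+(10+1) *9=744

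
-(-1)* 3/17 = 3/17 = 0.18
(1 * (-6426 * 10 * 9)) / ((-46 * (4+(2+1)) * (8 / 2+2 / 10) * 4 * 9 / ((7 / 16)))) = 3825 / 736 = 5.20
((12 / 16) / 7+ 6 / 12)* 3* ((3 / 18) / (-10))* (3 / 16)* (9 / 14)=-459 / 125440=-0.00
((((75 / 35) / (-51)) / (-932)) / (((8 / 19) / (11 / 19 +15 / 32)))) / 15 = 91 / 12168192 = 0.00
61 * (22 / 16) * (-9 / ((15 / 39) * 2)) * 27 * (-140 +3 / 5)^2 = -1029763993401 / 2000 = -514881996.70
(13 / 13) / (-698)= -1 / 698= -0.00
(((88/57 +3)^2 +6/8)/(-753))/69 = -278071/675233172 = -0.00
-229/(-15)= 229/15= 15.27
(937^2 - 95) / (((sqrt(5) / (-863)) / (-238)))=180310052356 * sqrt(5) / 5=80637106818.91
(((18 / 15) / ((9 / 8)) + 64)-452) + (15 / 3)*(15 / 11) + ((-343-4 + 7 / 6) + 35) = -228013 / 330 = -690.95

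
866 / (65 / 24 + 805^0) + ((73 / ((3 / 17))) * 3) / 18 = 484561 / 1602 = 302.47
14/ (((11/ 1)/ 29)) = 36.91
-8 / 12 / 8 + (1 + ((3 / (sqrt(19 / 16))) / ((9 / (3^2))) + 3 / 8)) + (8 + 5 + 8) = 12 * sqrt(19) / 19 + 535 / 24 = 25.04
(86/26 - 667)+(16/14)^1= -60292/91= -662.55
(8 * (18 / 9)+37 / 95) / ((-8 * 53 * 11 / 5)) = -1557 / 88616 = -0.02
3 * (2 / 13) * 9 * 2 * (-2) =-216 / 13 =-16.62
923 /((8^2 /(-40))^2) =360.55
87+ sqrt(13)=90.61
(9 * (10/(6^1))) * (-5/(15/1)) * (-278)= 1390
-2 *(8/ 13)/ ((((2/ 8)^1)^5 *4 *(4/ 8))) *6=-49152/ 13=-3780.92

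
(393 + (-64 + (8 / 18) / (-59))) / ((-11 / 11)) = -174695 / 531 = -328.99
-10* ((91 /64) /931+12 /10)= -51137 /4256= -12.02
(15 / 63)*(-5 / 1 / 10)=-5 / 42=-0.12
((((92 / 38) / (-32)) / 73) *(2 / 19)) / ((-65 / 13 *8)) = 23 / 8432960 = 0.00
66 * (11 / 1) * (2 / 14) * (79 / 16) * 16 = 57354 / 7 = 8193.43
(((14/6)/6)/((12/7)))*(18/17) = 49/204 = 0.24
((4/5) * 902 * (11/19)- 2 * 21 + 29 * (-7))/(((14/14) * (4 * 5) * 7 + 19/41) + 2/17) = 11439861/9308575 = 1.23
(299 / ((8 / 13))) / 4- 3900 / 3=-37713 / 32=-1178.53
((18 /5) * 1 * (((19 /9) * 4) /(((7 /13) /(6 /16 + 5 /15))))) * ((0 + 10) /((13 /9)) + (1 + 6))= 58463 /105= 556.79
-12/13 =-0.92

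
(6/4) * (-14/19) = -21/19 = -1.11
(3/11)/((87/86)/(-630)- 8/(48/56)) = -54180/1854479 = -0.03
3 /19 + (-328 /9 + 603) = 96908 /171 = 566.71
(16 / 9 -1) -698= -697.22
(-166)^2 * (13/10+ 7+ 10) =2521374/5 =504274.80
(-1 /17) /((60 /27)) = -9 /340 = -0.03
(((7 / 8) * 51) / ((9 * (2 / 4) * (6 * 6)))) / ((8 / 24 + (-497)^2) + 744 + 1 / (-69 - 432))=0.00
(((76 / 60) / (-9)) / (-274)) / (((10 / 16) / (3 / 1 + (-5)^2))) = 2128 / 92475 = 0.02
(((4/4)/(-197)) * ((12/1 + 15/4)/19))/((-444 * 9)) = 7/6647568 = 0.00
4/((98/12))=24/49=0.49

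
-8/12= -0.67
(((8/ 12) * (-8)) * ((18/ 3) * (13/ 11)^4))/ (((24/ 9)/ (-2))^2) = -514098/ 14641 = -35.11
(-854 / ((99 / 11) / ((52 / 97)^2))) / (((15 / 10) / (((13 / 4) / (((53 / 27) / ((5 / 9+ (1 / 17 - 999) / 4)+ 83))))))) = 381634314152 / 76297581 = 5001.92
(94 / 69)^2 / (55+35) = 4418 / 214245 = 0.02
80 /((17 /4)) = 320 /17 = 18.82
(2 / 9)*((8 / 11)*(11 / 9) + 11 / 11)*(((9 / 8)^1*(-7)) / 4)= -119 / 144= -0.83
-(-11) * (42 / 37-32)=-12562 / 37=-339.51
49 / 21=7 / 3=2.33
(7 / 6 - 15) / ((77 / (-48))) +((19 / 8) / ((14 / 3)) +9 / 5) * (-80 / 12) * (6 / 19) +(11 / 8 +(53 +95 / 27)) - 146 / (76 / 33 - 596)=47906110181 / 773903592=61.90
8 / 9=0.89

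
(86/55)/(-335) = -86/18425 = -0.00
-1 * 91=-91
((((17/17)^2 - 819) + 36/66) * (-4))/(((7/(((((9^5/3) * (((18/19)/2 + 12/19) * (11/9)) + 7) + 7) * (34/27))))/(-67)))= -5916451924736/5643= -1048458607.96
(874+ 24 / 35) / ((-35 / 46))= -1408244 / 1225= -1149.59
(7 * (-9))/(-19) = 63/19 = 3.32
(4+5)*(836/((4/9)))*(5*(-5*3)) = -1269675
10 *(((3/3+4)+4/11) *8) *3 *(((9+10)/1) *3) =807120/11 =73374.55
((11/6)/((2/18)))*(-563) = -18579/2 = -9289.50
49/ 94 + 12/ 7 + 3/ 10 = 4171/ 1645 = 2.54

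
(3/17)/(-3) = -1/17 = -0.06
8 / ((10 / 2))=8 / 5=1.60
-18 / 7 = -2.57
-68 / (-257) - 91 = -90.74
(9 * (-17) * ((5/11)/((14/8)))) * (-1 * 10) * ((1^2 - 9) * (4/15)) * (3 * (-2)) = 391680/77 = 5086.75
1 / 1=1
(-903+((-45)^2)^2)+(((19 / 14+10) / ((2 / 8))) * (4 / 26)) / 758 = 141395312376 / 34489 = 4099722.01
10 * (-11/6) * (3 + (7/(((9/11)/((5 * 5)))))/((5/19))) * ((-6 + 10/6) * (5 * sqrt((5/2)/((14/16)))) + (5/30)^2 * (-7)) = 1413335/486 + 52495300 * sqrt(35)/567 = 550644.22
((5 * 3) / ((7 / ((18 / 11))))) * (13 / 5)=702 / 77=9.12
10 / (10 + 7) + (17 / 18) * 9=309 / 34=9.09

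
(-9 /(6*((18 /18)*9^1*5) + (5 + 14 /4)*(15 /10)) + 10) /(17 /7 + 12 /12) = 13153 /4524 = 2.91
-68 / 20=-17 / 5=-3.40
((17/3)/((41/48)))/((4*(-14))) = -34/287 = -0.12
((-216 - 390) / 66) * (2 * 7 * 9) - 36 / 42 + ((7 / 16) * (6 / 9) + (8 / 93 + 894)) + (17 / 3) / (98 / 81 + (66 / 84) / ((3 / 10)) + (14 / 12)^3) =-369279361961 / 1407623448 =-262.34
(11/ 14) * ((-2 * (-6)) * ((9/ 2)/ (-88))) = -27/ 56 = -0.48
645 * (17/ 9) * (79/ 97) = 288745/ 291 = 992.25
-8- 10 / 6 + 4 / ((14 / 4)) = -179 / 21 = -8.52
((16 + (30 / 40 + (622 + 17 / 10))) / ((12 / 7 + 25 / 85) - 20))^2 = 2323402081441 / 1833552400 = 1267.16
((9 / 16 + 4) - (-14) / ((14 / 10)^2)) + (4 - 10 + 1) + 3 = 1087 / 112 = 9.71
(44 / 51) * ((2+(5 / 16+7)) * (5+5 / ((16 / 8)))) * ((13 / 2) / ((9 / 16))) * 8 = 852280 / 153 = 5570.46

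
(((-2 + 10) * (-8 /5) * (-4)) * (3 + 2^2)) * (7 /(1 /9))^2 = 7112448 /5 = 1422489.60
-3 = -3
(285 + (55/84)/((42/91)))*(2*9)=144355/28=5155.54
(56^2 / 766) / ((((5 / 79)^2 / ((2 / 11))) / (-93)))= -1820175168 / 105325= -17281.51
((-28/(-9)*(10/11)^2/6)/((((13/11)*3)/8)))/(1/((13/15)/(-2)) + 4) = 5600/9801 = 0.57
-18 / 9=-2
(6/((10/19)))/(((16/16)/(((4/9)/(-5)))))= -76/75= -1.01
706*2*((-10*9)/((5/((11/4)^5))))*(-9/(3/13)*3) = 59864106159/128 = 467688329.37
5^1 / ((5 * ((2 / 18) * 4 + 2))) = 0.41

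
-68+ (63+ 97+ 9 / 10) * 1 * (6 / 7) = 69.91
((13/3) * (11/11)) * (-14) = -60.67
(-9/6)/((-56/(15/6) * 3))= 5/224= 0.02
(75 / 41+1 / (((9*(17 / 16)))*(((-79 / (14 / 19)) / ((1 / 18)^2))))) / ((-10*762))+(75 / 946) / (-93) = -93101975751427 / 85215540816372780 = -0.00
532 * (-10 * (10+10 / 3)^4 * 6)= -27238400000 / 27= -1008829629.63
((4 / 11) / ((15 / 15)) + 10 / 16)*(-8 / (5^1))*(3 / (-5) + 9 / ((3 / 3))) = -3654 / 275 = -13.29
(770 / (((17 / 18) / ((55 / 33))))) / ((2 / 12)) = 138600 / 17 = 8152.94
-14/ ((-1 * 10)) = 7/ 5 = 1.40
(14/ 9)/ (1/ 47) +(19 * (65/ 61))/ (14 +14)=1134979/ 15372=73.83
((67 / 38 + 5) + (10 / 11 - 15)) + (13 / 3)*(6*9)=94749 / 418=226.67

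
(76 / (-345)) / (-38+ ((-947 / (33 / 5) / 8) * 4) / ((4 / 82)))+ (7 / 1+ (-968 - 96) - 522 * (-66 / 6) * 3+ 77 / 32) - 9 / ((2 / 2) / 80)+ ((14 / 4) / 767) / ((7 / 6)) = 8685479495182151 / 562115646560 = 15451.41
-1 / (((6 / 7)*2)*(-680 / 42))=49 / 1360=0.04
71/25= 2.84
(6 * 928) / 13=5568 / 13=428.31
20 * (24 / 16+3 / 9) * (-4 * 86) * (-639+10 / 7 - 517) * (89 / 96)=94507765 / 7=13501109.29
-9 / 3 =-3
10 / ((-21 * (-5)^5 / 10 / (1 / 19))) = 0.00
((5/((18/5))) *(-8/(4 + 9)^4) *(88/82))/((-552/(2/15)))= 220/2181574863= 0.00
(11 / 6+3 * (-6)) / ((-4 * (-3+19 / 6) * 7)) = 3.46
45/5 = 9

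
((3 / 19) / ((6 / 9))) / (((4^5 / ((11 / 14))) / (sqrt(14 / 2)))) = 99 * sqrt(7) / 544768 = 0.00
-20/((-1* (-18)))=-10/9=-1.11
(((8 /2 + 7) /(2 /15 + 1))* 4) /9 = 220 /51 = 4.31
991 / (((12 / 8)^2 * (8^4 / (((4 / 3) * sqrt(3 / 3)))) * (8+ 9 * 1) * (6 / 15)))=4955 / 235008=0.02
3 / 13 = 0.23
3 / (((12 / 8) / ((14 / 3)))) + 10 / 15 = 10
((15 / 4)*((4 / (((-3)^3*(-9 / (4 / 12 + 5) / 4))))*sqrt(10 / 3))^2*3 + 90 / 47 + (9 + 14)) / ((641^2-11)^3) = 0.00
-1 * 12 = -12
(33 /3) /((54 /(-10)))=-55 /27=-2.04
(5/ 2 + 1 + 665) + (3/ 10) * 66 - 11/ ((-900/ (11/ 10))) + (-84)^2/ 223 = 1444949083/ 2007000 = 719.95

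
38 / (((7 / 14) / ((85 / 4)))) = 1615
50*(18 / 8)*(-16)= -1800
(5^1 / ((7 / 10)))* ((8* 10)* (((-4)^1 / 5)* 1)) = -3200 / 7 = -457.14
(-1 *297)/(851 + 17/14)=-0.35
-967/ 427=-2.26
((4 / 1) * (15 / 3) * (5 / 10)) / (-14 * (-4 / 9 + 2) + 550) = 45 / 2377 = 0.02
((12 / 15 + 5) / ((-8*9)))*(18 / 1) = -29 / 20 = -1.45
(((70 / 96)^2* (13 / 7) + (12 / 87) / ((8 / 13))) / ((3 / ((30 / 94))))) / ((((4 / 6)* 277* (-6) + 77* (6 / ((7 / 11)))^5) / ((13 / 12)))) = 12633617815 / 519024742838710272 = 0.00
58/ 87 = 2/ 3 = 0.67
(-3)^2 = 9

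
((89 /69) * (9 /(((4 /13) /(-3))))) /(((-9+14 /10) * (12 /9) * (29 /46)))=156195 /8816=17.72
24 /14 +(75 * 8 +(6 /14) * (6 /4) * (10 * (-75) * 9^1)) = -26163 /7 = -3737.57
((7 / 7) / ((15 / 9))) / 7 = 3 / 35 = 0.09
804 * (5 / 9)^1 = 1340 / 3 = 446.67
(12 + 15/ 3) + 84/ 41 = 781/ 41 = 19.05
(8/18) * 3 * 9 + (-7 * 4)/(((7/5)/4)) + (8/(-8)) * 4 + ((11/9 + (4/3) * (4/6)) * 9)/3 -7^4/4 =-7991/12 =-665.92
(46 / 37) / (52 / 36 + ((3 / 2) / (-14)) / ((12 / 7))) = 6624 / 7363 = 0.90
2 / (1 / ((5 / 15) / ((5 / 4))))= 8 / 15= 0.53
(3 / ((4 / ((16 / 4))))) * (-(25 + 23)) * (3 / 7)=-432 / 7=-61.71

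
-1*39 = -39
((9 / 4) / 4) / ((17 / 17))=9 / 16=0.56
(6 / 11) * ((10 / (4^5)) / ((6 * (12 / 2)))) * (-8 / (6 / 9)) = -5 / 2816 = -0.00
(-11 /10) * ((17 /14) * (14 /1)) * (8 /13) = -748 /65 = -11.51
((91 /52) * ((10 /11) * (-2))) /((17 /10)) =-350 /187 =-1.87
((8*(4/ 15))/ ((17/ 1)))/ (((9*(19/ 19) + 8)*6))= 16/ 13005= 0.00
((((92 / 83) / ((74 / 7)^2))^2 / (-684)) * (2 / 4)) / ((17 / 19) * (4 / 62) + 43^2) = -5624857 / 144631636966473480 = -0.00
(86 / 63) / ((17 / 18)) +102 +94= 23496 / 119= 197.45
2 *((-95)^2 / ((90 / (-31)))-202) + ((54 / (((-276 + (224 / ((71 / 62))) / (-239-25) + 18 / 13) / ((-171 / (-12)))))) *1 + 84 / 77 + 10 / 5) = -10994983904119 / 1660641444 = -6620.93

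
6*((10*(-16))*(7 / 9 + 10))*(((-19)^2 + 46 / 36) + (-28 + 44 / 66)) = -93570080 / 27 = -3465558.52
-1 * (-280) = 280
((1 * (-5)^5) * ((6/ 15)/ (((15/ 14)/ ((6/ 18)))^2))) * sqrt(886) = -3601.29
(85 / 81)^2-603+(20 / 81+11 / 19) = -74929151 / 124659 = -601.07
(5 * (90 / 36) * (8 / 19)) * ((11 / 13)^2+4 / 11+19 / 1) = 3732800 / 35321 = 105.68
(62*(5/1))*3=930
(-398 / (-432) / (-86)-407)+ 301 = -1969255 / 18576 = -106.01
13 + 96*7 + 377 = 1062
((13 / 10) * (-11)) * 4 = -286 / 5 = -57.20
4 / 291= 0.01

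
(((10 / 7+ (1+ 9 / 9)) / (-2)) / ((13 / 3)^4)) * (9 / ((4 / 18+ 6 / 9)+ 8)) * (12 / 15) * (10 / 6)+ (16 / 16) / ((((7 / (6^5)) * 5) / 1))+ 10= 46416025 / 199927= 232.16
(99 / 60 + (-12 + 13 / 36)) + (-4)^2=6.01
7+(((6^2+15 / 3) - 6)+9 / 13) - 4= 503 / 13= 38.69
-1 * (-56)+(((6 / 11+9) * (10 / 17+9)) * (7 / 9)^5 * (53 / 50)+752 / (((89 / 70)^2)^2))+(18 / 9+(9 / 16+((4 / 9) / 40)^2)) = 34543408413892888589 / 92374673614304400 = 373.95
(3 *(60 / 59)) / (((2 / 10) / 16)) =14400 / 59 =244.07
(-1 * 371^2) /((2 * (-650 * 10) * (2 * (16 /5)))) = 137641 /83200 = 1.65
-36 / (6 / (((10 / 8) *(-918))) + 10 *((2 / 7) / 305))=-2939895 / 338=-8697.91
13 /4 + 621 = 2497 /4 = 624.25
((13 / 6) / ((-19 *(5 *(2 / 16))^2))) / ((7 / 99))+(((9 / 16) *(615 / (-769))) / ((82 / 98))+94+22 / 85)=62310094741 / 695483600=89.59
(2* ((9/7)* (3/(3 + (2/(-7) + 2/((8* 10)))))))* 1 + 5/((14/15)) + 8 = 173669/10738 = 16.17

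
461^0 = 1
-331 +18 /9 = -329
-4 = -4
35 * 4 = 140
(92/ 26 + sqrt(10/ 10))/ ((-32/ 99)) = -5841/ 416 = -14.04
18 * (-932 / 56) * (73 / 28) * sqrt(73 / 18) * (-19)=969513 * sqrt(146) / 392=29884.36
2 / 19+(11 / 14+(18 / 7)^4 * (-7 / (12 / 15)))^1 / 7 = -4966515 / 91238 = -54.43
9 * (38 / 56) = 171 / 28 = 6.11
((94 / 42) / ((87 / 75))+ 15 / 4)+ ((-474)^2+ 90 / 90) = 547327007 / 2436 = 224682.68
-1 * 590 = -590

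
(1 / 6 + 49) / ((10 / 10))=295 / 6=49.17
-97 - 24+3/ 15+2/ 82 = -24759/ 205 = -120.78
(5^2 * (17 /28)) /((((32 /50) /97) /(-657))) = -677120625 /448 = -1511429.97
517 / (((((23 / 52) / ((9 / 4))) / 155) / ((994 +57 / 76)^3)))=25680417761647935 / 64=401256527525748.98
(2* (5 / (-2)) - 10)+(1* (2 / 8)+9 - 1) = -27 / 4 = -6.75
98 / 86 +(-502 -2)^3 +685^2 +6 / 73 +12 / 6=-127554835.78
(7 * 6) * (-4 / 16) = -21 / 2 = -10.50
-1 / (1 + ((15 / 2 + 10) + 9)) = -2 / 55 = -0.04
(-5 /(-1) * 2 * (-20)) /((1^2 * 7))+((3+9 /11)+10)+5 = -751 /77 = -9.75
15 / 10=3 / 2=1.50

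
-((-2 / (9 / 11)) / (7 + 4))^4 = -16 / 6561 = -0.00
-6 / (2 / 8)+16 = -8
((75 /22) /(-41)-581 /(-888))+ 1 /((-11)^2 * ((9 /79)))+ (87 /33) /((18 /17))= 3.13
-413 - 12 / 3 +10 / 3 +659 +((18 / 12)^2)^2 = 12019 / 48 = 250.40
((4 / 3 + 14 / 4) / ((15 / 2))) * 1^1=29 / 45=0.64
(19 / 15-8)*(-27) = 909 / 5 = 181.80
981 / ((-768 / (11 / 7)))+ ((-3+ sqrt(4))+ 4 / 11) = -52111 / 19712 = -2.64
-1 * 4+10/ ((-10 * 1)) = -5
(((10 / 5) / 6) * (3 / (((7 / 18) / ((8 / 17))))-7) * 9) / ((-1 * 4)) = 1203 / 476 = 2.53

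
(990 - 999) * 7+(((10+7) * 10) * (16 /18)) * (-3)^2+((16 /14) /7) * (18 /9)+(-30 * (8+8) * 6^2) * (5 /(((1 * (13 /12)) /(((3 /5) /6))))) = -4253923 /637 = -6678.06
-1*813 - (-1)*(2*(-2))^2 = -797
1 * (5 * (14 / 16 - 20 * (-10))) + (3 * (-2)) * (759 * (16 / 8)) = -64829 / 8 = -8103.62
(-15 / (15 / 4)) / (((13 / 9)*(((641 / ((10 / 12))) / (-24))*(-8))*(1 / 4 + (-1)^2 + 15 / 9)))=-216 / 58331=-0.00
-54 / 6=-9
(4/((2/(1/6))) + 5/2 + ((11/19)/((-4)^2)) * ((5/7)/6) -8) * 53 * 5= -5822315/4256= -1368.03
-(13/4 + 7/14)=-15/4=-3.75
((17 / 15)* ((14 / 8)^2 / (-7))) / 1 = -119 / 240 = -0.50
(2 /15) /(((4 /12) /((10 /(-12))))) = -1 /3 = -0.33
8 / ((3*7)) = 8 / 21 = 0.38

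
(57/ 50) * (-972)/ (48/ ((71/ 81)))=-4047/ 200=-20.24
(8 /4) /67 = 2 /67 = 0.03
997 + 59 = 1056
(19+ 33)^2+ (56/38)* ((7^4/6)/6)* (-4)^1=395156/171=2310.85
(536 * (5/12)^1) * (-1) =-670/3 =-223.33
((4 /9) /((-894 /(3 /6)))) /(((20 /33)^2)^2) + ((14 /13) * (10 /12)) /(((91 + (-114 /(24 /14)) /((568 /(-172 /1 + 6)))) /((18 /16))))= 6757625987 /925731040000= 0.01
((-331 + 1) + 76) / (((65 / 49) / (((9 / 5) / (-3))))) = 37338 / 325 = 114.89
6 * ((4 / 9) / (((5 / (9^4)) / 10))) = 34992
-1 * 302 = -302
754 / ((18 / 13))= 4901 / 9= 544.56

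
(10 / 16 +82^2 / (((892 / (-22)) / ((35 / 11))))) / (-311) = 940245 / 554824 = 1.69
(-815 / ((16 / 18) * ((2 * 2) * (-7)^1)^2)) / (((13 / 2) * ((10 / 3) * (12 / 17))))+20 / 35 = 161429 / 326144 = 0.49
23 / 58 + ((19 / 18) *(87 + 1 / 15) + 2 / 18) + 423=515.41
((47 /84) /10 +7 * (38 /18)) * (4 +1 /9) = 60.98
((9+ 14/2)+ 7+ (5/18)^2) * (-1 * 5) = -37385/324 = -115.39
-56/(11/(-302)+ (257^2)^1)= -0.00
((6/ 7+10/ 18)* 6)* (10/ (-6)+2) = 178/ 63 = 2.83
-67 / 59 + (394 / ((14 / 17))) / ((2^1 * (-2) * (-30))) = 141311 / 49560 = 2.85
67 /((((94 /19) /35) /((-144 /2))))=-1603980 /47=-34127.23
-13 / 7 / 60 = -13 / 420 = -0.03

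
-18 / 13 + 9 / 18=-23 / 26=-0.88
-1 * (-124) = 124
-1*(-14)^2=-196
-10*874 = -8740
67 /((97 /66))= 4422 /97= 45.59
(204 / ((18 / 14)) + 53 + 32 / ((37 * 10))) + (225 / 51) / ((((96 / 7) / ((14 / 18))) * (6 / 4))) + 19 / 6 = 215.09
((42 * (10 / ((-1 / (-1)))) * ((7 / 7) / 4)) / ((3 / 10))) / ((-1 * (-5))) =70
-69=-69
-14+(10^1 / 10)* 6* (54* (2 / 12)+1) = 46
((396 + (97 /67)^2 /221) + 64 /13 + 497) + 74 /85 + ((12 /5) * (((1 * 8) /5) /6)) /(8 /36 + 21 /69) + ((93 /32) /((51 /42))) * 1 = 39033114313283 /43254208400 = 902.41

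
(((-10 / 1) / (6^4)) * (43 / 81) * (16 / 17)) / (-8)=215 / 446148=0.00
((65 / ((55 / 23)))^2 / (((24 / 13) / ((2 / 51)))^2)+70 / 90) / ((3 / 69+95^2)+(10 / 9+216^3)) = 1158222983 / 10513954874006496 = 0.00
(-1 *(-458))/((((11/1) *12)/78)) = 2977/11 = 270.64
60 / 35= 12 / 7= 1.71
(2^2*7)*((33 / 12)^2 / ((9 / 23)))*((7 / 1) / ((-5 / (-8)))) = 272734 / 45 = 6060.76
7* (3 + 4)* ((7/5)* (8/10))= 54.88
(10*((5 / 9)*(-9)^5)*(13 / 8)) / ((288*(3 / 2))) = -78975 / 64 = -1233.98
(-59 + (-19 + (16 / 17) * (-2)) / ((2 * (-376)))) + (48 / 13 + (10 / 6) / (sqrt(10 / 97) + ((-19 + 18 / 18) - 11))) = -2250425398261 / 40667348592 - 5 * sqrt(970) / 244701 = -55.34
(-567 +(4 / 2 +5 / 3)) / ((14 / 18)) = -5070 / 7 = -724.29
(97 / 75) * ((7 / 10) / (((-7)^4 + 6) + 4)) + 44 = 79563679 / 1808250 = 44.00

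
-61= -61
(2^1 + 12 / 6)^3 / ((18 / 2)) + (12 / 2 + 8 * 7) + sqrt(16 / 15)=4 * sqrt(15) / 15 + 622 / 9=70.14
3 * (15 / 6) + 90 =195 / 2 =97.50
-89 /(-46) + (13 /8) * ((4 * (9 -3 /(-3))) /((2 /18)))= 26999 /46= 586.93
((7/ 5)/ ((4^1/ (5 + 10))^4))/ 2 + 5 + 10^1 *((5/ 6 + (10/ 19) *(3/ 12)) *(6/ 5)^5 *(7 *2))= 583156157/ 1216000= 479.57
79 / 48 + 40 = 41.65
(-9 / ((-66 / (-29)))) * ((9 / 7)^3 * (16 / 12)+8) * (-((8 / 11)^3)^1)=82762752 / 5021863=16.48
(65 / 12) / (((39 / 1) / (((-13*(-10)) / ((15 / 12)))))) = 14.44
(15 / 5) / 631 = 3 / 631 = 0.00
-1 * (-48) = 48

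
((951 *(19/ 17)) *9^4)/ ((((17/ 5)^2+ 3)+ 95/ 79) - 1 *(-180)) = 1369226025/ 38437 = 35622.60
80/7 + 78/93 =2662/217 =12.27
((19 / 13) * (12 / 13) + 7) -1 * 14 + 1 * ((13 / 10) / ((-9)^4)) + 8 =26049367 / 11088090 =2.35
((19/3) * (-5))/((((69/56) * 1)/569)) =-3027080/207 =-14623.57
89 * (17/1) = 1513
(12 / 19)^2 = 144 / 361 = 0.40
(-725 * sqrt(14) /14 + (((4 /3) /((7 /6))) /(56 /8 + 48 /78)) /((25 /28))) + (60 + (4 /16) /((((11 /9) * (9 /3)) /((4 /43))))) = 6404063 /106425-725 * sqrt(14) /14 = -133.59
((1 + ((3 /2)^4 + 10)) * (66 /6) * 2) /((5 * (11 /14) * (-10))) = -9.00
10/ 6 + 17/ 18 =47/ 18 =2.61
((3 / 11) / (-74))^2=9 / 662596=0.00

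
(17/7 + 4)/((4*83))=45/2324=0.02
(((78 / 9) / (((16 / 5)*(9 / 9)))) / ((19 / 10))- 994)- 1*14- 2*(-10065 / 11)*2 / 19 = -185579 / 228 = -813.94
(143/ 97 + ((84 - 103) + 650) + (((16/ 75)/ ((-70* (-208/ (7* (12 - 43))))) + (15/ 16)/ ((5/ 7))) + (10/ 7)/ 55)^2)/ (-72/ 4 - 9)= -2219258143555257577/ 94472662284000000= -23.49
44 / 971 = 0.05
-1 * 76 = -76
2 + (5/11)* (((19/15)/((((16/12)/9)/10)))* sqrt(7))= 2 + 855* sqrt(7)/22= 104.82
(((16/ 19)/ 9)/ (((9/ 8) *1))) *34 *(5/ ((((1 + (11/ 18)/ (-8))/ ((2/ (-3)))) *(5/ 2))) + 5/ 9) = -4626176/ 1842183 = -2.51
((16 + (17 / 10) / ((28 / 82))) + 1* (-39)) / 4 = -2523 / 560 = -4.51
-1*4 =-4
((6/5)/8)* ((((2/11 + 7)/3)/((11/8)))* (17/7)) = 2686/4235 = 0.63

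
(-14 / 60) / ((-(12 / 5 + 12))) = 7 / 432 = 0.02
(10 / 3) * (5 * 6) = 100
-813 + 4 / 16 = -3251 / 4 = -812.75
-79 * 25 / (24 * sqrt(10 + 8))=-1975 * sqrt(2) / 144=-19.40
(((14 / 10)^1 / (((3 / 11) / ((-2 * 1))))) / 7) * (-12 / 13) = 88 / 65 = 1.35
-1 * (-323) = 323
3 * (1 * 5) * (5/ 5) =15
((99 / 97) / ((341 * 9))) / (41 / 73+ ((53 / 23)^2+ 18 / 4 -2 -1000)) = -77234 / 230298380961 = -0.00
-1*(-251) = 251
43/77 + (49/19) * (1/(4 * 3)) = 13577/17556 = 0.77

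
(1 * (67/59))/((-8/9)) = -603/472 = -1.28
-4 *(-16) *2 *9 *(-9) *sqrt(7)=-10368 *sqrt(7)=-27431.15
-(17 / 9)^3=-4913 / 729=-6.74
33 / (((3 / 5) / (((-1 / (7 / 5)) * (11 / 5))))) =-605 / 7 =-86.43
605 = 605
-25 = -25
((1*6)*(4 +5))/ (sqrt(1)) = 54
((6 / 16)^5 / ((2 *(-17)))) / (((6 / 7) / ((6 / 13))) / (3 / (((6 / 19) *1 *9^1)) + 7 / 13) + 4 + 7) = -634473 / 35387539456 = -0.00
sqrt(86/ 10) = sqrt(215)/ 5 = 2.93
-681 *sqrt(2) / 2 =-481.54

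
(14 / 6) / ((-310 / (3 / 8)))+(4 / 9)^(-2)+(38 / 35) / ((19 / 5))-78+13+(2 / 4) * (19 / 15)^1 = -59.02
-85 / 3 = -28.33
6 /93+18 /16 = 295 /248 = 1.19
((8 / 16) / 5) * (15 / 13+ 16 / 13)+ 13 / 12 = 1031 / 780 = 1.32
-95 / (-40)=19 / 8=2.38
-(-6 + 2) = 4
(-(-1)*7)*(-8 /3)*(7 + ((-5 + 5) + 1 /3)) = -1232 /9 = -136.89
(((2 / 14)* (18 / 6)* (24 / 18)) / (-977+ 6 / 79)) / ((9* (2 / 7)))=-158 / 694593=-0.00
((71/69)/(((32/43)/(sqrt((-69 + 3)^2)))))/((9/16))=33583/207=162.24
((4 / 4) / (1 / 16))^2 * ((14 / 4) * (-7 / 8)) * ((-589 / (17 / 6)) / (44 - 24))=8148.99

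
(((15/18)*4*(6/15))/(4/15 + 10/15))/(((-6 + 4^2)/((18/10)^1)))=9/35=0.26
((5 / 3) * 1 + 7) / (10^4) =13 / 15000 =0.00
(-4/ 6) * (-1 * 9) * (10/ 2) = 30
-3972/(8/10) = -4965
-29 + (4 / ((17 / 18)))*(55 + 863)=3859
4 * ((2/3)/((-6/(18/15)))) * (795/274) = -1.55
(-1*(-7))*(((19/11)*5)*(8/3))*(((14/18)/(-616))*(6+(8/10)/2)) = -4256/3267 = -1.30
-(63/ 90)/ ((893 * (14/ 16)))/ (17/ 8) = -0.00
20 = 20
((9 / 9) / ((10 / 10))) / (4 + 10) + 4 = 57 / 14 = 4.07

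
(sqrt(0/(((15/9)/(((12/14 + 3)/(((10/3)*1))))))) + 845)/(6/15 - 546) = -1.55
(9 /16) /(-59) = -9 /944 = -0.01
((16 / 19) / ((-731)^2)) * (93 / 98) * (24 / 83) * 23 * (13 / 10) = 2669472 / 206458387765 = 0.00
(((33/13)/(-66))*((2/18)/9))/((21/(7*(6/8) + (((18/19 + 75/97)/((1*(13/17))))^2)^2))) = -1938015722396256085/2775831554154379826664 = -0.00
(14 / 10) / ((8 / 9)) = 63 / 40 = 1.58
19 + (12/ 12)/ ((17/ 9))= 332/ 17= 19.53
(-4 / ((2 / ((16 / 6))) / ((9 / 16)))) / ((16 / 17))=-51 / 16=-3.19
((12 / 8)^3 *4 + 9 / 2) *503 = 9054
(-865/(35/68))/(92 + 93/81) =-317628/17605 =-18.04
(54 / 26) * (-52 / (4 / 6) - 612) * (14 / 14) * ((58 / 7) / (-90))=12006 / 91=131.93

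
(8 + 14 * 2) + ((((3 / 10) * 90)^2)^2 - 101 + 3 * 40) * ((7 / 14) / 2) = 132901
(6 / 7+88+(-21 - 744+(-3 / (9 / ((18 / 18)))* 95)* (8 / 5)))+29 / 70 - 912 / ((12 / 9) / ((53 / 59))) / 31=-286614067 / 384090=-746.22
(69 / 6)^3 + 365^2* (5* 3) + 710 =2000605.88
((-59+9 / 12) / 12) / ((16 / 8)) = -233 / 96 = -2.43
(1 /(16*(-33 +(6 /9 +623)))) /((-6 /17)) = -17 /56704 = -0.00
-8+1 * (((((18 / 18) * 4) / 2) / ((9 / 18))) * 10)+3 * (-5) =17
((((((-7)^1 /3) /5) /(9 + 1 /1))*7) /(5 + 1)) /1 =-49 /900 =-0.05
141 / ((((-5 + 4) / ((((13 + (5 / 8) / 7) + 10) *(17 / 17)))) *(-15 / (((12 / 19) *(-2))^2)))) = 346.30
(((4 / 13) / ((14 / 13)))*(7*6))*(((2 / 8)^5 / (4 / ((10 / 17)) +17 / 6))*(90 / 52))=0.00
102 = 102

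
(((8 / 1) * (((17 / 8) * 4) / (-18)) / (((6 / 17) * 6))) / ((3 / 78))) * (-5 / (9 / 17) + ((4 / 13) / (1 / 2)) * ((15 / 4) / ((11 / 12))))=2576435 / 8019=321.29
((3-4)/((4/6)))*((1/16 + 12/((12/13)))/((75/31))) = -6479/800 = -8.10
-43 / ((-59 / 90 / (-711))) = -2751570 / 59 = -46636.78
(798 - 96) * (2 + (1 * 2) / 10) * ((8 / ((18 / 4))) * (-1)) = -13728 / 5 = -2745.60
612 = 612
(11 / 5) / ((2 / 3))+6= 93 / 10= 9.30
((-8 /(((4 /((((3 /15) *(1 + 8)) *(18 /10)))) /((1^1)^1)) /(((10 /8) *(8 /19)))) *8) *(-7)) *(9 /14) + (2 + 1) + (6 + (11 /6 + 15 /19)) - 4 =74329 /570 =130.40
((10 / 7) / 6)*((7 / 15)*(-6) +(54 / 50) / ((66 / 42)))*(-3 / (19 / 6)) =0.48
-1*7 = -7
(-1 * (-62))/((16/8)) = 31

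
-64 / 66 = -32 / 33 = -0.97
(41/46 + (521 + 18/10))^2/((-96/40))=-14507961601/126960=-114271.91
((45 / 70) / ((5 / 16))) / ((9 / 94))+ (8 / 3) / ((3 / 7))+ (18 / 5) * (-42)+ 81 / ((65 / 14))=-434258 / 4095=-106.05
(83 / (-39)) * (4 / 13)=-0.65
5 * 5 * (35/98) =125/14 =8.93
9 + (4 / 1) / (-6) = 25 / 3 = 8.33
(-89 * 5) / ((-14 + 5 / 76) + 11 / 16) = 135280 / 4027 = 33.59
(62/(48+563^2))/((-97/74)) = -4588/30750649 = -0.00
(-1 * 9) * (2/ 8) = -9/ 4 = -2.25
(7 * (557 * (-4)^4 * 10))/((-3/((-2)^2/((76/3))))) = -9981440/19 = -525338.95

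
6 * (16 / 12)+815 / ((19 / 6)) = 5042 / 19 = 265.37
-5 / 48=-0.10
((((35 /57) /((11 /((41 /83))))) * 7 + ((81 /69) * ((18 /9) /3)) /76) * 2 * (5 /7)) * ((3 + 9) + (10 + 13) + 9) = 9734420 /761691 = 12.78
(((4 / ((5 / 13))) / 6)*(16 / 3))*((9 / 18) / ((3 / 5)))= 208 / 27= 7.70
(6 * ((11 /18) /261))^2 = 121 /613089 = 0.00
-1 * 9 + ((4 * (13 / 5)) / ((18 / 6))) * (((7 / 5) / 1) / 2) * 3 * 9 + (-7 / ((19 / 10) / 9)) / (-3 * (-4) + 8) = 52119 / 950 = 54.86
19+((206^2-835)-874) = 40746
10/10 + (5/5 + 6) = 8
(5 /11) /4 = 5 /44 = 0.11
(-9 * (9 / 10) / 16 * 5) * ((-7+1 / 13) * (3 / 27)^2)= 45 / 208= 0.22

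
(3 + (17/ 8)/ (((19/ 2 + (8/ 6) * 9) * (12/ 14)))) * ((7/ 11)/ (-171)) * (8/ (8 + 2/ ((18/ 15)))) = -22505/ 2345607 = -0.01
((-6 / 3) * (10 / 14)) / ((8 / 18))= -45 / 14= -3.21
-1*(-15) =15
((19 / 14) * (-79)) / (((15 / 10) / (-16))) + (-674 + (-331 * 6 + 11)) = -31613 / 21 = -1505.38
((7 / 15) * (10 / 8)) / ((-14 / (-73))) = 73 / 24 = 3.04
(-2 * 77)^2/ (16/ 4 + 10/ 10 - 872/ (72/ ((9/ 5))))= -4235/ 3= -1411.67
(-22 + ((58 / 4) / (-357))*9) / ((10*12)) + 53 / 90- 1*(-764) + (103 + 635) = 128725847 / 85680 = 1502.40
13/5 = 2.60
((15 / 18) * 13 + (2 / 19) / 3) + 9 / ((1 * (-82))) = 8381 / 779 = 10.76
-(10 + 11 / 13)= -141 / 13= -10.85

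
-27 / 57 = -9 / 19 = -0.47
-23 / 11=-2.09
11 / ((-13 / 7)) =-77 / 13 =-5.92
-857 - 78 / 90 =-12868 / 15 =-857.87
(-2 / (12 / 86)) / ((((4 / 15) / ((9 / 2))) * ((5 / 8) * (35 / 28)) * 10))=-774 / 25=-30.96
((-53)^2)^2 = 7890481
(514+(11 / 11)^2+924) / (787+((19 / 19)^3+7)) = 1439 / 795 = 1.81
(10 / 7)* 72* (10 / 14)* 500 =1800000 / 49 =36734.69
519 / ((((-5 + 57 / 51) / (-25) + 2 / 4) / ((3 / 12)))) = 220575 / 1114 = 198.00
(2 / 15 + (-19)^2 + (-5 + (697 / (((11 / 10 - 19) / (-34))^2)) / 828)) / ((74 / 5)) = 5955482509 / 245402019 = 24.27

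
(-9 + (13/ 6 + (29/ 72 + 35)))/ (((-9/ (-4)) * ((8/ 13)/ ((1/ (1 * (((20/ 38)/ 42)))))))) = 3556553/ 2160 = 1646.55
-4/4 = -1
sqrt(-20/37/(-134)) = sqrt(24790)/2479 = 0.06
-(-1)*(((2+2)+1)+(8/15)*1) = 83/15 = 5.53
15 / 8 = 1.88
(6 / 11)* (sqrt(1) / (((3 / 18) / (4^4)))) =837.82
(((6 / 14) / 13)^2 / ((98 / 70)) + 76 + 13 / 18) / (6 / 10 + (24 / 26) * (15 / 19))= 7605057515 / 131709942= 57.74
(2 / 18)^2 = 1 / 81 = 0.01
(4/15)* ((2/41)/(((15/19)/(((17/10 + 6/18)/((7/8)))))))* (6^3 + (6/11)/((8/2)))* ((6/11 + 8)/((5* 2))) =276287056/39067875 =7.07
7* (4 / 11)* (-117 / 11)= -3276 / 121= -27.07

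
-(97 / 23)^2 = -9409 / 529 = -17.79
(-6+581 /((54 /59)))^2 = 1152942025 /2916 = 395384.78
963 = 963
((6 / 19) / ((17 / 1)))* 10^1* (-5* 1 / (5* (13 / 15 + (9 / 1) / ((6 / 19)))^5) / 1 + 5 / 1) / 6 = 26536860560420050 / 171428120790093523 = 0.15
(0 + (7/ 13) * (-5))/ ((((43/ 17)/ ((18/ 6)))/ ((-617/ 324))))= 367115/ 60372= 6.08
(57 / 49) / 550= 57 / 26950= 0.00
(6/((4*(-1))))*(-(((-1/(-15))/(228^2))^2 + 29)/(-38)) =-17632744070401/15403316659200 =-1.14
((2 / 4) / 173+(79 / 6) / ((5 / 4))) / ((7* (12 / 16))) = 2.01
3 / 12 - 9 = -35 / 4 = -8.75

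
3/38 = 0.08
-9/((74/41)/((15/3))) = -1845/74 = -24.93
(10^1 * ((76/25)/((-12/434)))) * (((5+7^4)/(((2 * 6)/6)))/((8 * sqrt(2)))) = -1653323 * sqrt(2)/20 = -116907.59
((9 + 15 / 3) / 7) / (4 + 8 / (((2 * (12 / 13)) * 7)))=42 / 97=0.43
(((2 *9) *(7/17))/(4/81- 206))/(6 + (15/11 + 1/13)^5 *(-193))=0.00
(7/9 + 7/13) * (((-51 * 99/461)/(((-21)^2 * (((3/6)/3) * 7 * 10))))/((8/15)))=-6171/1174628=-0.01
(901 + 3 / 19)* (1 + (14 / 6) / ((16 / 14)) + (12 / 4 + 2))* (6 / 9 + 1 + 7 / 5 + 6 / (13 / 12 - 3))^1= -462.12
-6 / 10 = -3 / 5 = -0.60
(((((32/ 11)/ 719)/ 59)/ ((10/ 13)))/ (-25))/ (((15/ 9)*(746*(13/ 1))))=-24/ 108783351875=-0.00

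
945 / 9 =105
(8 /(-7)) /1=-8 /7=-1.14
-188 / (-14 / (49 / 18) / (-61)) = -20069 / 9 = -2229.89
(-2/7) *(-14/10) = 2/5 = 0.40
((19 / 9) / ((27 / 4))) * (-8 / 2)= -304 / 243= -1.25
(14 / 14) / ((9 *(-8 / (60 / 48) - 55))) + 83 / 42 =76373 / 38682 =1.97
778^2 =605284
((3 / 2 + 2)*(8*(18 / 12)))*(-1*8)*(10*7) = -23520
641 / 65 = 9.86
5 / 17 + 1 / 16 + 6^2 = 9889 / 272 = 36.36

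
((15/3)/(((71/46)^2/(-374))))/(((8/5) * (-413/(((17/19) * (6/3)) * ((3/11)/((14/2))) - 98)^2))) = 4614952644852800/405100441207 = 11392.12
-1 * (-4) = 4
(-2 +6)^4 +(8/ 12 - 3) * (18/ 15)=1266/ 5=253.20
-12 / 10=-6 / 5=-1.20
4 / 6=2 / 3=0.67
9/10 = 0.90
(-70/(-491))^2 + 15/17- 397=-1623356154/4098377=-396.10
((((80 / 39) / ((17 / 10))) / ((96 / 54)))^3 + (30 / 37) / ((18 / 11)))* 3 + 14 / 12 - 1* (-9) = 30171468407 / 2396237142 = 12.59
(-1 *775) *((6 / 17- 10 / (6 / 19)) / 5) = 247535 / 51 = 4853.63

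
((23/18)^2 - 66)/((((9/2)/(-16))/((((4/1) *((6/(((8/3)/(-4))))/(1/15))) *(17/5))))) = -420189.63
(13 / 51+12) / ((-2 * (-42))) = 625 / 4284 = 0.15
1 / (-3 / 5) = -5 / 3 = -1.67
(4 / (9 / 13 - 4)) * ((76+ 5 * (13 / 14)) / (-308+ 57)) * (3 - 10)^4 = 10068422 / 10793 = 932.87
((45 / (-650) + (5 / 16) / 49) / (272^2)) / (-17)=3203 / 64093818880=0.00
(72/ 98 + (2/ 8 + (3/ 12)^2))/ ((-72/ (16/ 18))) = -821/ 63504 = -0.01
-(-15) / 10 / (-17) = -3 / 34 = -0.09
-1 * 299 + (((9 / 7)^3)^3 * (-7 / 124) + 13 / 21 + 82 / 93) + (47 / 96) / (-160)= -298.04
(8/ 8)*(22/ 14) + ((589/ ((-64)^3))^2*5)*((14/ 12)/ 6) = 27212997783101/ 17317308137472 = 1.57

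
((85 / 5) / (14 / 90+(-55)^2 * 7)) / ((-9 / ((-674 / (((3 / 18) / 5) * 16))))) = 0.11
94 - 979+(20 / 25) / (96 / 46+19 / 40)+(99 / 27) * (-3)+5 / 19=-40099799 / 44783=-895.42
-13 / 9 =-1.44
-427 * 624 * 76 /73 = -20250048 /73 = -277397.92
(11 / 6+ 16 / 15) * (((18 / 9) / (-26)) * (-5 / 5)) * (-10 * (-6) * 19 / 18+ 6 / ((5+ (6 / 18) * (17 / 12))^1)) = 552131 / 38415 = 14.37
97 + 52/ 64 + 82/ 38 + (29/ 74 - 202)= -1143221/ 11248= -101.64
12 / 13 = 0.92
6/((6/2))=2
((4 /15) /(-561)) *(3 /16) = -0.00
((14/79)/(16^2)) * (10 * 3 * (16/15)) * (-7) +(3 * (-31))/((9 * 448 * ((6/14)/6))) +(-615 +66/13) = -60180661/98592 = -610.40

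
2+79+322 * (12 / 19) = 5403 / 19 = 284.37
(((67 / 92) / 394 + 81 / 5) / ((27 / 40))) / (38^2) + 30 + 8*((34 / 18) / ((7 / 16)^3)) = 12752841143561 / 60592537404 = 210.47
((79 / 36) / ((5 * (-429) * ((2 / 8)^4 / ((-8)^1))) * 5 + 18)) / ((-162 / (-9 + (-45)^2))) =-4530176 / 3854709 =-1.18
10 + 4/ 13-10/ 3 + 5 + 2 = 545/ 39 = 13.97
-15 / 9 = -1.67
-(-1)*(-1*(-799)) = 799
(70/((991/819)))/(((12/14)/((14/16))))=468195/7928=59.06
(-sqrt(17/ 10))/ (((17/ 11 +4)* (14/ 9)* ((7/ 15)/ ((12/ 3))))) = -297* sqrt(170)/ 2989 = -1.30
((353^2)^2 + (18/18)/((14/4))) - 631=108691815752/7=15527402250.29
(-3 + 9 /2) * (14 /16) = 1.31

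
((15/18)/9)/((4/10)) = 25/108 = 0.23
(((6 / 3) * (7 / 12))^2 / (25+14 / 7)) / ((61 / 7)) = 343 / 59292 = 0.01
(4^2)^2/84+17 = 421/21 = 20.05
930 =930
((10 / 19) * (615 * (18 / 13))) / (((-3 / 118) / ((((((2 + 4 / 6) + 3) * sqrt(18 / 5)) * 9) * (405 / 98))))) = -26980800300 * sqrt(10) / 12103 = -7049556.48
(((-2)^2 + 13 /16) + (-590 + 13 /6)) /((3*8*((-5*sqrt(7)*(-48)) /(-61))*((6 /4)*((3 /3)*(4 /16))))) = 6.22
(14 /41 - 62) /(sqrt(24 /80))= -2528*sqrt(30) /123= -112.57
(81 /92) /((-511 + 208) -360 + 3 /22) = -297 /223606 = -0.00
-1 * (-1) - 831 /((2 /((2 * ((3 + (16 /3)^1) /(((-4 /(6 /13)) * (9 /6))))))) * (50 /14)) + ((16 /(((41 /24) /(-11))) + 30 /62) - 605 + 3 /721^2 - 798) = -11641867216845 /8589332843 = -1355.39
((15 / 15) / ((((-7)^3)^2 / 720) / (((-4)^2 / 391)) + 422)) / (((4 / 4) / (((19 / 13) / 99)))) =24320 / 7273294457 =0.00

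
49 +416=465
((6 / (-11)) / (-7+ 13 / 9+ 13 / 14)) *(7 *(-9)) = -47628 / 6413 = -7.43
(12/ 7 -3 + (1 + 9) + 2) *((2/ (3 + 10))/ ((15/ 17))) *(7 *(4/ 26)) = 340/ 169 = 2.01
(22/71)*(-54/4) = -297/71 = -4.18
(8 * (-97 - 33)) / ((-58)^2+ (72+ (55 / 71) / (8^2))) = -4725760 / 15613239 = -0.30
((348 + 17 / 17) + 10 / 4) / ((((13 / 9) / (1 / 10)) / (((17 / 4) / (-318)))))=-35853 / 110240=-0.33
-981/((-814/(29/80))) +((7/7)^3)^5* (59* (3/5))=2333697/65120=35.84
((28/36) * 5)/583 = 35/5247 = 0.01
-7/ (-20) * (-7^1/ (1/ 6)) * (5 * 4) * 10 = -2940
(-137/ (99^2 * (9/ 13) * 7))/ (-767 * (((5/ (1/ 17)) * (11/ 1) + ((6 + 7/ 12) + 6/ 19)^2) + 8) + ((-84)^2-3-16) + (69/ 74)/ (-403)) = 153390292016/ 40031012415087763839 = 0.00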